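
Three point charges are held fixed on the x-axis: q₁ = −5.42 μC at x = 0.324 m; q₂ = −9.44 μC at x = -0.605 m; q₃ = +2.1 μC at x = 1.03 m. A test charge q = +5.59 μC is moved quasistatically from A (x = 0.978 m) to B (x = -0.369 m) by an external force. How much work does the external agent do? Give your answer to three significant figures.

For quasistatic motion the external work equals the change in potential energy: W_ext = qΔV = q(V_B − V_A).
At A: distances to the source charges are 0.654 m, 1.58 m, 0.0520 m; V_A = Σ kqᵢ/rᵢ = 2.35×10⁵ V.
At B: distances to the source charges are 0.693 m, 0.236 m, 1.40 m; V_B = Σ kqᵢ/rᵢ = -4.16×10⁵ V.
ΔV = V_B − V_A = -6.51×10⁵ V.
W_ext = qΔV = (5.59×10⁻⁶ C)(-6.51×10⁵ V) = -3.64 J.

-3.64 J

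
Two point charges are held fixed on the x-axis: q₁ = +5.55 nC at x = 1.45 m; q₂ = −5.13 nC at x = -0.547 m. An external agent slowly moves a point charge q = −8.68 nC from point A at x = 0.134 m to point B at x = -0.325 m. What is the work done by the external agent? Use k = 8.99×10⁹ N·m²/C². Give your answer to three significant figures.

1.30×10⁻⁶ J

For quasistatic motion the external work equals the change in potential energy: W_ext = qΔV = q(V_B − V_A).
At A: distances to the source charges are 1.32 m, 0.681 m; V_A = Σ kqᵢ/rᵢ = -29.8 V.
At B: distances to the source charges are 1.77 m, 0.222 m; V_B = Σ kqᵢ/rᵢ = -180 V.
ΔV = V_B − V_A = -150 V.
W_ext = qΔV = (-8.68×10⁻⁹ C)(-150 V) = 1.30×10⁻⁶ J.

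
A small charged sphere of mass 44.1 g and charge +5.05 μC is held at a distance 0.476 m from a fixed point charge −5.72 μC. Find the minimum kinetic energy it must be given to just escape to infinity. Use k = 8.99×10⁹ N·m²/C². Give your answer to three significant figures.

To just escape, total mechanical energy must reach zero at infinity: ½mv²_min + U = 0, so ½mv²_min = −U = |kQq|/r.
|U| = |kQq|/r = (8.99×10⁹ N·m²/C²)(5.72×10⁻⁶)(5.05×10⁻⁶)/(0.476) = 0.546 J.

0.546 J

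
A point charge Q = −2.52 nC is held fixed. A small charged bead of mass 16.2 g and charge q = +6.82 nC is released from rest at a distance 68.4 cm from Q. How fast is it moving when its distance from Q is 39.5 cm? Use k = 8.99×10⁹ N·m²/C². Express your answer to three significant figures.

Only the electrostatic force acts, so mechanical energy is conserved: ½mv² = U₁ − U₂ = kQq(1/r₁ − 1/r₂).
U₁ − U₂ = (8.99×10⁹ N·m²/C²)(-2.52×10⁻⁹ C)(6.82×10⁻⁹ C)(1/0.684 − 1/0.395) = 1.65×10⁻⁷ J.
v = √(2·1.65×10⁻⁷/0.0162) = 4.52×10⁻³ m/s.

4.52×10⁻³ m/s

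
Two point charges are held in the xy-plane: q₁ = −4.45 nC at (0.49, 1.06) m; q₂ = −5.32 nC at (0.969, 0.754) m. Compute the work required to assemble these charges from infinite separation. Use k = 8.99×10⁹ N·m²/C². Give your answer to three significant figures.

The assembly work is the sum of pairwise potential energies, U = Σ_{i<j} kqᵢqⱼ/rᵢⱼ.
Pair separations: r₁₂ = 0.568 m.
U = (3.74×10⁻⁷) = 3.74×10⁻⁷ J.

3.74×10⁻⁷ J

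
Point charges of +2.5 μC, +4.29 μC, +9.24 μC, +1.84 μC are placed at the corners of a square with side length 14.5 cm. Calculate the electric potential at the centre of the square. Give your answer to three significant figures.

The total potential is the scalar sum of each charge's contribution, V = Σ kqᵢ/rᵢ.
The distance from each corner to the centre is a√2/2 = 0.103 m.
V = k[(2.50×10⁻⁶)/(0.103) + (4.29×10⁻⁶)/(0.103) + (9.24×10⁻⁶)/(0.103) + (1.84×10⁻⁶)/(0.103)] = 1.57×10⁶ V.

1.57×10⁶ V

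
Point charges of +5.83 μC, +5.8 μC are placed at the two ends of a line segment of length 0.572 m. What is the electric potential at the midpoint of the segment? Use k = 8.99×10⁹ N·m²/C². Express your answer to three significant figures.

The total potential is the scalar sum of each charge's contribution, V = Σ kqᵢ/rᵢ.
Each charge is 0.286 m from the midpoint.
V = k[(5.83×10⁻⁶)/(0.286) + (5.80×10⁻⁶)/(0.286)] = 3.66×10⁵ V.

3.66×10⁵ V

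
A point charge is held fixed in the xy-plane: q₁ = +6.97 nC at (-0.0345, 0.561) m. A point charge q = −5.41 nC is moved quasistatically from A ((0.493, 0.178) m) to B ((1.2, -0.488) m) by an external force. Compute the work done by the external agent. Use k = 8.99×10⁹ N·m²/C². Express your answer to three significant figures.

For quasistatic motion the external work equals the change in potential energy: W_ext = qΔV = q(V_B − V_A).
At A: distance to the source charge is 0.652 m; V_A = kq₁/r = 96.1 V.
At B: distance to the source charge is 1.62 m; V_B = kq₁/r = 38.7 V.
ΔV = V_B − V_A = -57.4 V.
W_ext = qΔV = (-5.41×10⁻⁹ C)(-57.4 V) = 3.11×10⁻⁷ J.

3.11×10⁻⁷ J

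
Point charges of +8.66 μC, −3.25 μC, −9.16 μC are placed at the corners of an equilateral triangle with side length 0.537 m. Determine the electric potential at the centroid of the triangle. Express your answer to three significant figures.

-1.09×10⁵ V

The total potential is the scalar sum of each charge's contribution, V = Σ kqᵢ/rᵢ.
The distance from each vertex to the centroid is a/√3 = 0.310 m.
V = k[(8.66×10⁻⁶)/(0.310) + (-3.25×10⁻⁶)/(0.310) + (-9.16×10⁻⁶)/(0.310)] = -1.09×10⁵ V.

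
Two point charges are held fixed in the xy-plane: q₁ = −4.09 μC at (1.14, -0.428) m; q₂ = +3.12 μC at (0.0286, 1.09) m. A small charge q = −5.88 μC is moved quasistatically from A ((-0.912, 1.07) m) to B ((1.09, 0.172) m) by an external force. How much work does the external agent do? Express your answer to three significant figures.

For quasistatic motion the external work equals the change in potential energy: W_ext = qΔV = q(V_B − V_A).
At A: distances to the source charges are 2.54 m, 0.941 m; V_A = Σ kqᵢ/rᵢ = 1.53×10⁴ V.
At B: distances to the source charges are 0.602 m, 1.40 m; V_B = Σ kqᵢ/rᵢ = -4.11×10⁴ V.
ΔV = V_B − V_A = -5.64×10⁴ V.
W_ext = qΔV = (-5.88×10⁻⁶ C)(-5.64×10⁴ V) = 0.332 J.

0.332 J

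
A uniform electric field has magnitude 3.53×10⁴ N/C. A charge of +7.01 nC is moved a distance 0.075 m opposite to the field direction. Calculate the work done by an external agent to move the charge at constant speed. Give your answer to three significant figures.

1.86×10⁻⁵ J

The potential change for a displacement 0.075 m opposite to the field direction is ΔV = +Ed = 2650 V.
W_ext = qΔV = 1.86×10⁻⁵ J.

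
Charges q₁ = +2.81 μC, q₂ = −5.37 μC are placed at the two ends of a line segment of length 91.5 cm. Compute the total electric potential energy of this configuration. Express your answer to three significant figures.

The work to assemble the configuration equals its total potential energy, U = Σ kqᵢqⱼ/rᵢⱼ over all pairs.
The separation is r = 0.915 m.
U = (-0.148) = -0.148 J.

-0.148 J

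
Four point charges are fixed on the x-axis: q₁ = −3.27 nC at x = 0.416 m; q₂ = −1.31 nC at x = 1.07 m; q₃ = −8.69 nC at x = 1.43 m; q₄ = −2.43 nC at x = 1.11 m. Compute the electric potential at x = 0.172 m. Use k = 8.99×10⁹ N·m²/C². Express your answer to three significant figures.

-219 V

The total potential is the scalar sum of each charge's contribution, V = Σ kqᵢ/rᵢ.
Distances from the field point to each charge: r₁ = 0.244 m, r₂ = 0.898 m, r₃ = 1.26 m, r₄ = 0.938 m.
V = k[(-3.27×10⁻⁹)/(0.244) + (-1.31×10⁻⁹)/(0.898) + (-8.69×10⁻⁹)/(1.26) + (-2.43×10⁻⁹)/(0.938)] = -219 V.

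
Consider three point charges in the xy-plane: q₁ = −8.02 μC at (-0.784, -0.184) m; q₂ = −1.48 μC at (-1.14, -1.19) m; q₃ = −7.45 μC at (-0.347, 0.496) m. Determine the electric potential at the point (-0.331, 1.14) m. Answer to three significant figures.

-1.61×10⁵ V

The total potential is the scalar sum of each charge's contribution, V = Σ kqᵢ/rᵢ.
Distances from the field point to each charge: r₁ = 1.40 m, r₂ = 2.47 m, r₃ = 0.644 m.
V = k[(-8.02×10⁻⁶)/(1.40) + (-1.48×10⁻⁶)/(2.47) + (-7.45×10⁻⁶)/(0.644)] = -1.61×10⁵ V.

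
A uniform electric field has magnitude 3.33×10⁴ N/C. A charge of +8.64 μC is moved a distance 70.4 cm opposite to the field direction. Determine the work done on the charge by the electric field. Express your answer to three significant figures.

The potential change for a displacement 70.4 cm opposite to the field direction is ΔV = +Ed = 2.34×10⁴ V.
W_field = −qΔV = -0.203 J.

-0.203 J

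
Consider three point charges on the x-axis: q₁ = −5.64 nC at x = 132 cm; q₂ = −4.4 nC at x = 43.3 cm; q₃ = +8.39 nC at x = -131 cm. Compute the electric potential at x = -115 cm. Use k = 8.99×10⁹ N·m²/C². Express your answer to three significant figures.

426 V

The total potential is the scalar sum of each charge's contribution, V = Σ kqᵢ/rᵢ.
Distances from the field point to each charge: r₁ = 2.47 m, r₂ = 1.58 m, r₃ = 0.160 m.
V = k[(-5.64×10⁻⁹)/(2.47) + (-4.40×10⁻⁹)/(1.58) + (8.39×10⁻⁹)/(0.160)] = 426 V.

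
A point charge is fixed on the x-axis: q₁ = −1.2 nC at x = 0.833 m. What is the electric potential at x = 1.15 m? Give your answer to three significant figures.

-34.0 V

Electric potential is a scalar, so the contributions from each charge add algebraically: V = Σ kqᵢ/rᵢ.
V = k[(-1.20×10⁻⁹)/(0.317)] = -34.0 V.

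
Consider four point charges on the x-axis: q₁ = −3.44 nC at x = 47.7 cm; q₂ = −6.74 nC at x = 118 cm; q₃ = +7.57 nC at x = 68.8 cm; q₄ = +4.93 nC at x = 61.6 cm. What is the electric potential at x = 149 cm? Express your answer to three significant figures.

-90.4 V

The total potential is the scalar sum of each charge's contribution, V = Σ kqᵢ/rᵢ.
Distances from the field point to each charge: r₁ = 1.01 m, r₂ = 0.310 m, r₃ = 0.802 m, r₄ = 0.874 m.
V = k[(-3.44×10⁻⁹)/(1.01) + (-6.74×10⁻⁹)/(0.310) + (7.57×10⁻⁹)/(0.802) + (4.93×10⁻⁹)/(0.874)] = -90.4 V.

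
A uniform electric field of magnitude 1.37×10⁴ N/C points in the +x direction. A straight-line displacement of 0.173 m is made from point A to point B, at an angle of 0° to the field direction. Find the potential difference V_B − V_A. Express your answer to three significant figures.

Only the component of displacement along E changes the potential: ΔV = −E·d·cosθ.
ΔV = −(1.37×10⁴ V/m)(0.173 m)cos0° = -2370 V.

-2370 V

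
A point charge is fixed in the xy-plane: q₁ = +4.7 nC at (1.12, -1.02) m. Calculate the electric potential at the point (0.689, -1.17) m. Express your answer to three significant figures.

The total potential is the scalar sum of each charge's contribution, V = Σ kqᵢ/rᵢ.
Distances from the field point to each charge: r₁ = 0.456 m.
V = k[(4.70×10⁻⁹)/(0.456)] = 92.6 V.

92.6 V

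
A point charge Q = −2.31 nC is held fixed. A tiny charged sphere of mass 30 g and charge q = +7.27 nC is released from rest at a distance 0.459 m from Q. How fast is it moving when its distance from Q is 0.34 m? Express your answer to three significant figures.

2.77×10⁻³ m/s

Only the electrostatic force acts, so mechanical energy is conserved: ½mv² = U₁ − U₂ = kQq(1/r₁ − 1/r₂).
U₁ − U₂ = (8.99×10⁹ N·m²/C²)(-2.31×10⁻⁹ C)(7.27×10⁻⁹ C)(1/0.459 − 1/0.340) = 1.15×10⁻⁷ J.
v = √(2·1.15×10⁻⁷/0.0300) = 2.77×10⁻³ m/s.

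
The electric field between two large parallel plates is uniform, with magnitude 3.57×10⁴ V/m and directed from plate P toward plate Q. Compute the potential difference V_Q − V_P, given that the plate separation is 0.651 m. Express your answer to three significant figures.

In a uniform field, potential decreases in the direction of E: ΔV = −E·d for a displacement d parallel to E.
Going from P to Q is a displacement of 0.651 m along the field, so V_Q − V_P = −Ed = -2.32×10⁴ V.

-2.32×10⁴ V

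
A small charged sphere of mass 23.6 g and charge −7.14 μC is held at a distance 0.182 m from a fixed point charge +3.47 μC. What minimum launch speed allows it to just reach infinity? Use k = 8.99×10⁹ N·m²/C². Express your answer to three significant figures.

To just escape, total mechanical energy must reach zero at infinity: ½mv²_min + U = 0, so ½mv²_min = −U = |kQq|/r.
|U| = |kQq|/r = (8.99×10⁹ N·m²/C²)(3.47×10⁻⁶)(7.14×10⁻⁶)/(0.182) = 1.22 J.
v_min = √(2|U|/m) = √(2·1.22/0.0236) = 10.2 m/s.

10.2 m/s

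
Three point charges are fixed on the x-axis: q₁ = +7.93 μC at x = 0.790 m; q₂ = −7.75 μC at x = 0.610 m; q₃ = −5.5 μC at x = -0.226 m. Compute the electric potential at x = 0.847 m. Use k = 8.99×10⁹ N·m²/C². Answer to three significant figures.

9.11×10⁵ V

The total potential is the scalar sum of each charge's contribution, V = Σ kqᵢ/rᵢ.
Distances from the field point to each charge: r₁ = 0.0570 m, r₂ = 0.237 m, r₃ = 1.07 m.
V = k[(7.93×10⁻⁶)/(0.0570) + (-7.75×10⁻⁶)/(0.237) + (-5.50×10⁻⁶)/(1.07)] = 9.11×10⁵ V.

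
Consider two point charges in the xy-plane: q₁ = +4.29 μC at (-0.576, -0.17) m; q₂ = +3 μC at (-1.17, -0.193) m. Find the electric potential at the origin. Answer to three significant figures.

Electric potential is a scalar, so the contributions from each charge add algebraically: V = Σ kqᵢ/rᵢ.
Distances from the field point to each charge: r₁ = 0.601 m, r₂ = 1.19 m.
V = k[(4.29×10⁻⁶)/(0.601) + (3.00×10⁻⁶)/(1.19)] = 8.70×10⁴ V.

8.70×10⁴ V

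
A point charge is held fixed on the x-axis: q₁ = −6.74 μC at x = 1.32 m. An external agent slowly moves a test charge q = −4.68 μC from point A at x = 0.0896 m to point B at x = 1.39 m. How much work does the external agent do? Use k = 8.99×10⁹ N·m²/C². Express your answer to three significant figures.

For quasistatic motion the external work equals the change in potential energy: W_ext = qΔV = q(V_B − V_A).
At A: distance to the source charge is 1.23 m; V_A = kq₁/r = -4.92×10⁴ V.
At B: distance to the source charge is 0.0700 m; V_B = kq₁/r = -8.66×10⁵ V.
ΔV = V_B − V_A = -8.16×10⁵ V.
W_ext = qΔV = (-4.68×10⁻⁶ C)(-8.16×10⁵ V) = 3.82 J.

3.82 J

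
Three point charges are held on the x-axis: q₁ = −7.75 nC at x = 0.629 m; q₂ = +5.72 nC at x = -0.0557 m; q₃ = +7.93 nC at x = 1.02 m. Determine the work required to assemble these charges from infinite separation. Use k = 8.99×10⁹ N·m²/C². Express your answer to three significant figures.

The work to assemble the configuration equals its total potential energy, U = Σ kqᵢqⱼ/rᵢⱼ over all pairs.
Pair separations: r₁₂ = 0.685 m, r₁₃ = 0.391 m, r₂₃ = 1.08 m.
U = (-5.82×10⁻⁷) + (-1.41×10⁻⁶) + (3.79×10⁻⁷) = -1.62×10⁻⁶ J.

-1.62×10⁻⁶ J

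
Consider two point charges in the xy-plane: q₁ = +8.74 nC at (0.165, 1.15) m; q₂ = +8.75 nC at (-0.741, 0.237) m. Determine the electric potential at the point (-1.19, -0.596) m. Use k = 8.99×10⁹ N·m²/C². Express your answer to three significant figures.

The total potential is the scalar sum of each charge's contribution, V = Σ kqᵢ/rᵢ.
Distances from the field point to each charge: r₁ = 2.21 m, r₂ = 0.946 m.
V = k[(8.74×10⁻⁹)/(2.21) + (8.75×10⁻⁹)/(0.946)] = 119 V.

119 V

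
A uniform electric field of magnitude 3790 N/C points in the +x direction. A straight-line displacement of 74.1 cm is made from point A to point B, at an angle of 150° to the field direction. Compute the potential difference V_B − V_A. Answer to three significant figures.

Only the component of displacement along E changes the potential: ΔV = −E·d·cosθ.
ΔV = −(3790 V/m)(0.741 m)cos150° = 2430 V.

2430 V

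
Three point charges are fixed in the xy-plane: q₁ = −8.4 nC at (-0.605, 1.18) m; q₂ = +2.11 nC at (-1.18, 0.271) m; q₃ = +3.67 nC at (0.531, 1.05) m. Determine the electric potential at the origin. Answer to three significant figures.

Electric potential is a scalar, so the contributions from each charge add algebraically: V = Σ kqᵢ/rᵢ.
Distances from the field point to each charge: r₁ = 1.33 m, r₂ = 1.21 m, r₃ = 1.18 m.
V = k[(-8.40×10⁻⁹)/(1.33) + (2.11×10⁻⁹)/(1.21) + (3.67×10⁻⁹)/(1.18)] = -13.2 V.

-13.2 V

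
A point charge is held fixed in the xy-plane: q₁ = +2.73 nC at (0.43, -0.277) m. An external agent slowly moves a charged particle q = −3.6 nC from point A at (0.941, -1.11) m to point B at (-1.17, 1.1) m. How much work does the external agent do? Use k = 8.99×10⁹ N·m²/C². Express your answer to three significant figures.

4.86×10⁻⁸ J

For quasistatic motion the external work equals the change in potential energy: W_ext = qΔV = q(V_B − V_A).
At A: distance to the source charge is 0.977 m; V_A = kq₁/r = 25.1 V.
At B: distance to the source charge is 2.11 m; V_B = kq₁/r = 11.6 V.
ΔV = V_B − V_A = -13.5 V.
W_ext = qΔV = (-3.60×10⁻⁹ C)(-13.5 V) = 4.86×10⁻⁸ J.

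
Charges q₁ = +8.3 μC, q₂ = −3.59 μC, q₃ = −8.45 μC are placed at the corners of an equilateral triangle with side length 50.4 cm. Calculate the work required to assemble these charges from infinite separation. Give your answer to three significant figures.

-1.24 J

The work to assemble the configuration equals its total potential energy, U = Σ kqᵢqⱼ/rᵢⱼ over all pairs.
All three pair separations equal the side length, 0.504 m.
U = (-0.531) + (-1.25) + (0.541) = -1.24 J.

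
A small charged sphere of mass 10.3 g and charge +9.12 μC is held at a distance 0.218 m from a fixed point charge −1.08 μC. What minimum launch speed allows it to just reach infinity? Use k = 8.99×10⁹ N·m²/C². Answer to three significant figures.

8.88 m/s

To just escape, total mechanical energy must reach zero at infinity: ½mv²_min + U = 0, so ½mv²_min = −U = |kQq|/r.
|U| = |kQq|/r = (8.99×10⁹ N·m²/C²)(1.08×10⁻⁶)(9.12×10⁻⁶)/(0.218) = 0.406 J.
v_min = √(2|U|/m) = √(2·0.406/0.0103) = 8.88 m/s.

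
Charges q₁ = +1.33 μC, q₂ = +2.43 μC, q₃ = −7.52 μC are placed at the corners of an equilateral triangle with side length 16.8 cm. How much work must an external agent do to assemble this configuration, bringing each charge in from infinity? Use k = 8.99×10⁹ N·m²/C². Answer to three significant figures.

-1.34 J

The work to assemble the configuration equals its total potential energy, U = Σ kqᵢqⱼ/rᵢⱼ over all pairs.
All three pair separations equal the side length, 0.168 m.
U = (0.173) + (-0.535) + (-0.978) = -1.34 J.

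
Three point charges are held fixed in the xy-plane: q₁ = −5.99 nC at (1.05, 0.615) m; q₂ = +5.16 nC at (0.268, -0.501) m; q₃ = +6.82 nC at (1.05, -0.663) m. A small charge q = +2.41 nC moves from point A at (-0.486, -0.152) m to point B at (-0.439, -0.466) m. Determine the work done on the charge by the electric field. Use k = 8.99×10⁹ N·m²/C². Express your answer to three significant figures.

The work done by the electric force is W_field = −ΔU = −q(V_B − V_A) = q(V_A − V_B).
At A: distances to the source charges are 1.72 m, 0.831 m, 1.62 m; V_A = Σ kqᵢ/rᵢ = 62.3 V.
At B: distances to the source charges are 1.84 m, 0.708 m, 1.50 m; V_B = Σ kqᵢ/rᵢ = 77.1 V.
ΔV = V_B − V_A = 14.7 V.
W_field = −qΔV = −(2.41×10⁻⁹ C)(14.7 V) = -3.55×10⁻⁸ J.

-3.55×10⁻⁸ J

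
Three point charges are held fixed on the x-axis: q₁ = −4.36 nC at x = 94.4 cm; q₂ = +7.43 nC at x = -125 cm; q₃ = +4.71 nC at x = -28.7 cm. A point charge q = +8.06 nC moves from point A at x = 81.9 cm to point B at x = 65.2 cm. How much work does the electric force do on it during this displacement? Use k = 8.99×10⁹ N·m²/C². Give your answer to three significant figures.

-1.52×10⁻⁶ J

The work done by the electric force is W_field = −ΔU = −q(V_B − V_A) = q(V_A − V_B).
At A: distances to the source charges are 0.125 m, 2.07 m, 1.11 m; V_A = Σ kqᵢ/rᵢ = -243 V.
At B: distances to the source charges are 0.292 m, 1.90 m, 0.939 m; V_B = Σ kqᵢ/rᵢ = -54.0 V.
ΔV = V_B − V_A = 189 V.
W_field = −qΔV = −(8.06×10⁻⁹ C)(189 V) = -1.52×10⁻⁶ J.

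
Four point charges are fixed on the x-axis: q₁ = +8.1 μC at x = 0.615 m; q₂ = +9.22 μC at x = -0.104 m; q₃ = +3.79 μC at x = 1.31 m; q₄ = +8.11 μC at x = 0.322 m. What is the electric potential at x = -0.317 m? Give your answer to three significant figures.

6.02×10⁵ V

Electric potential is a scalar, so the contributions from each charge add algebraically: V = Σ kqᵢ/rᵢ.
Distances from the field point to each charge: r₁ = 0.932 m, r₂ = 0.213 m, r₃ = 1.63 m, r₄ = 0.639 m.
V = k[(8.10×10⁻⁶)/(0.932) + (9.22×10⁻⁶)/(0.213) + (3.79×10⁻⁶)/(1.63) + (8.11×10⁻⁶)/(0.639)] = 6.02×10⁵ V.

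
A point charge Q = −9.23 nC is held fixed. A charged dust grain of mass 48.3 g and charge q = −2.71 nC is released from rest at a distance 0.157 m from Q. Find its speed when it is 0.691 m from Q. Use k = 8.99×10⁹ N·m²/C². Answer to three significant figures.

Only the electrostatic force acts, so mechanical energy is conserved: ½mv² = U₁ − U₂ = kQq(1/r₁ − 1/r₂).
U₁ − U₂ = (8.99×10⁹ N·m²/C²)(-9.23×10⁻⁹ C)(-2.71×10⁻⁹ C)(1/0.157 − 1/0.691) = 1.11×10⁻⁶ J.
v = √(2·1.11×10⁻⁶/0.0483) = 6.77×10⁻³ m/s.

6.77×10⁻³ m/s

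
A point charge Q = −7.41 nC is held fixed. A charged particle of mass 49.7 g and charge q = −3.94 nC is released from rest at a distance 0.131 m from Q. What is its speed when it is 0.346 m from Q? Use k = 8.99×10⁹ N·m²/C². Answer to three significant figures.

Only the electrostatic force acts, so mechanical energy is conserved: ½mv² = U₁ − U₂ = kQq(1/r₁ − 1/r₂).
U₁ − U₂ = (8.99×10⁹ N·m²/C²)(-7.41×10⁻⁹ C)(-3.94×10⁻⁹ C)(1/0.131 − 1/0.346) = 1.24×10⁻⁶ J.
v = √(2·1.24×10⁻⁶/0.0497) = 7.08×10⁻³ m/s.

7.08×10⁻³ m/s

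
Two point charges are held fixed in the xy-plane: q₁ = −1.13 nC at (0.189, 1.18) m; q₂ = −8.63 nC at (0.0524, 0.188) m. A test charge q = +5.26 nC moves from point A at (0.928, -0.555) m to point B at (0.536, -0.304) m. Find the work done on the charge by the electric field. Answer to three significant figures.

2.43×10⁻⁷ J

The work done by the electric force is W_field = −ΔU = −q(V_B − V_A) = q(V_A − V_B).
At A: distances to the source charges are 1.89 m, 1.15 m; V_A = Σ kqᵢ/rᵢ = -72.9 V.
At B: distances to the source charges are 1.52 m, 0.690 m; V_B = Σ kqᵢ/rᵢ = -119 V.
ΔV = V_B − V_A = -46.2 V.
W_field = −qΔV = −(5.26×10⁻⁹ C)(-46.2 V) = 2.43×10⁻⁷ J.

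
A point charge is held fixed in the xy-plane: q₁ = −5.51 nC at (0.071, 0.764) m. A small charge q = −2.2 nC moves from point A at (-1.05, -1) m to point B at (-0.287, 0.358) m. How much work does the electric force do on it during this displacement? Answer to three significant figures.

-1.49×10⁻⁷ J

The work done by the electric force is W_field = −ΔU = −q(V_B − V_A) = q(V_A − V_B).
At A: distance to the source charge is 2.09 m; V_A = kq₁/r = -23.7 V.
At B: distance to the source charge is 0.541 m; V_B = kq₁/r = -91.5 V.
ΔV = V_B − V_A = -67.8 V.
W_field = −qΔV = −(-2.20×10⁻⁹ C)(-67.8 V) = -1.49×10⁻⁷ J.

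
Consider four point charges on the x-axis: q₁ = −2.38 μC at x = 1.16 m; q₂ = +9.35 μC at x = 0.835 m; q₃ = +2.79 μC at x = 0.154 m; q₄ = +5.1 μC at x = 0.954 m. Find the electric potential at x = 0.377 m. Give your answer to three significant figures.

3.48×10⁵ V

The total potential is the scalar sum of each charge's contribution, V = Σ kqᵢ/rᵢ.
Distances from the field point to each charge: r₁ = 0.783 m, r₂ = 0.458 m, r₃ = 0.223 m, r₄ = 0.577 m.
V = k[(-2.38×10⁻⁶)/(0.783) + (9.35×10⁻⁶)/(0.458) + (2.79×10⁻⁶)/(0.223) + (5.10×10⁻⁶)/(0.577)] = 3.48×10⁵ V.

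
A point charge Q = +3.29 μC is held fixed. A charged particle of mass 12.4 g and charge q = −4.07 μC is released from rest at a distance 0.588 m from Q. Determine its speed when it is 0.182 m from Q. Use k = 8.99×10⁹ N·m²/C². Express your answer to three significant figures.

Only the electrostatic force acts, so mechanical energy is conserved: ½mv² = U₁ − U₂ = kQq(1/r₁ − 1/r₂).
U₁ − U₂ = (8.99×10⁹ N·m²/C²)(3.29×10⁻⁶ C)(-4.07×10⁻⁶ C)(1/0.588 − 1/0.182) = 0.457 J.
v = √(2·0.457/0.0124) = 8.58 m/s.

8.58 m/s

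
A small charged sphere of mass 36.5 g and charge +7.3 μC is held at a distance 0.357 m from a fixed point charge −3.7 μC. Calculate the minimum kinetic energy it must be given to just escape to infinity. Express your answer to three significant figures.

To just escape, total mechanical energy must reach zero at infinity: ½mv²_min + U = 0, so ½mv²_min = −U = |kQq|/r.
|U| = |kQq|/r = (8.99×10⁹ N·m²/C²)(3.70×10⁻⁶)(7.30×10⁻⁶)/(0.357) = 0.680 J.

0.680 J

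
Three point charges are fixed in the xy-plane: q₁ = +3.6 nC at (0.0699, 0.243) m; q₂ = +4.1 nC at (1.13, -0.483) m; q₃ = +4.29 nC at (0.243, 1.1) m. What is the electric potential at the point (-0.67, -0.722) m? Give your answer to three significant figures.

65.8 V

The total potential is the scalar sum of each charge's contribution, V = Σ kqᵢ/rᵢ.
Distances from the field point to each charge: r₁ = 1.22 m, r₂ = 1.82 m, r₃ = 2.04 m.
V = k[(3.60×10⁻⁹)/(1.22) + (4.10×10⁻⁹)/(1.82) + (4.29×10⁻⁹)/(2.04)] = 65.8 V.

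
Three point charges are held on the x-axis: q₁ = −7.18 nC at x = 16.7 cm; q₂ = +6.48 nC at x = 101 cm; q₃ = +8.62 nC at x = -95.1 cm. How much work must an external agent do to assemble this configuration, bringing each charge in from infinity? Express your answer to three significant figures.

The work to assemble the configuration equals its total potential energy, U = Σ kqᵢqⱼ/rᵢⱼ over all pairs.
Pair separations: r₁₂ = 0.843 m, r₁₃ = 1.12 m, r₂₃ = 1.96 m.
U = (-4.96×10⁻⁷) + (-4.98×10⁻⁷) + (2.56×10⁻⁷) = -7.38×10⁻⁷ J.

-7.38×10⁻⁷ J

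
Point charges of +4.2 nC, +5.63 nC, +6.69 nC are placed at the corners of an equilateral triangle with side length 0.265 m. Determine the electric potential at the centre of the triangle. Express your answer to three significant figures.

The total potential is the scalar sum of each charge's contribution, V = Σ kqᵢ/rᵢ.
The distance from each vertex to the centroid is a/√3 = 0.153 m.
V = k[(4.20×10⁻⁹)/(0.153) + (5.63×10⁻⁹)/(0.153) + (6.69×10⁻⁹)/(0.153)] = 971 V.

971 V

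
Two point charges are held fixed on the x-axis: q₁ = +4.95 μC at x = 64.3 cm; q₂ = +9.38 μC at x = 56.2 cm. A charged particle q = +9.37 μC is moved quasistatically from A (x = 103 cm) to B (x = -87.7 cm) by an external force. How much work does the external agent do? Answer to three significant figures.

For quasistatic motion the external work equals the change in potential energy: W_ext = qΔV = q(V_B − V_A).
At A: distances to the source charges are 0.387 m, 0.468 m; V_A = Σ kqᵢ/rᵢ = 2.95×10⁵ V.
At B: distances to the source charges are 1.52 m, 1.44 m; V_B = Σ kqᵢ/rᵢ = 8.79×10⁴ V.
ΔV = V_B − V_A = -2.07×10⁵ V.
W_ext = qΔV = (9.37×10⁻⁶ C)(-2.07×10⁵ V) = -1.94 J.

-1.94 J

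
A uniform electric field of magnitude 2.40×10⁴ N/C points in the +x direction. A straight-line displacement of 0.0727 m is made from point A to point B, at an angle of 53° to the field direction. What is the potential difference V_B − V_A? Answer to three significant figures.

Only the component of displacement along E changes the potential: ΔV = −E·d·cosθ.
ΔV = −(2.40×10⁴ V/m)(0.0727 m)cos53° = -1050 V.

-1050 V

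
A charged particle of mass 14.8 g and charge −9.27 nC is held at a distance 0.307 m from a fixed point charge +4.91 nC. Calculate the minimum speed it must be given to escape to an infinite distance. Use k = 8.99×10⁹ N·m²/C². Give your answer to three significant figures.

0.0134 m/s

To just escape, total mechanical energy must reach zero at infinity: ½mv²_min + U = 0, so ½mv²_min = −U = |kQq|/r.
|U| = |kQq|/r = (8.99×10⁹ N·m²/C²)(4.91×10⁻⁹)(9.27×10⁻⁹)/(0.307) = 1.33×10⁻⁶ J.
v_min = √(2|U|/m) = √(2·1.33×10⁻⁶/0.0148) = 0.0134 m/s.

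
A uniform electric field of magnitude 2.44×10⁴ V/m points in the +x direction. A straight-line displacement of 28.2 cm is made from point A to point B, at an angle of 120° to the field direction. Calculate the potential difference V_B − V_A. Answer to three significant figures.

3440 V

Only the component of displacement along E changes the potential: ΔV = −E·d·cosθ.
ΔV = −(2.44×10⁴ V/m)(0.282 m)cos120° = 3440 V.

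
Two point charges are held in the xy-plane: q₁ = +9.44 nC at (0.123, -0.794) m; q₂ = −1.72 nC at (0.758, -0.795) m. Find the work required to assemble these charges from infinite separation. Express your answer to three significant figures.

-2.30×10⁻⁷ J

The work to assemble the configuration equals its total potential energy, U = Σ kqᵢqⱼ/rᵢⱼ over all pairs.
Pair separations: r₁₂ = 0.635 m.
U = (-2.30×10⁻⁷) = -2.30×10⁻⁷ J.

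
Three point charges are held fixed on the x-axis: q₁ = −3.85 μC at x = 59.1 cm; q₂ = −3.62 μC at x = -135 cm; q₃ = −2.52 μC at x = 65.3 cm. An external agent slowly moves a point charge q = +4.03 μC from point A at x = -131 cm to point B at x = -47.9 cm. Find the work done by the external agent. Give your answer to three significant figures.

For quasistatic motion the external work equals the change in potential energy: W_ext = qΔV = q(V_B − V_A).
At A: distances to the source charges are 1.90 m, 0.0400 m, 1.96 m; V_A = Σ kqᵢ/rᵢ = -8.43×10⁵ V.
At B: distances to the source charges are 1.07 m, 0.871 m, 1.13 m; V_B = Σ kqᵢ/rᵢ = -8.97×10⁴ V.
ΔV = V_B − V_A = 7.54×10⁵ V.
W_ext = qΔV = (4.03×10⁻⁶ C)(7.54×10⁵ V) = 3.04 J.

3.04 J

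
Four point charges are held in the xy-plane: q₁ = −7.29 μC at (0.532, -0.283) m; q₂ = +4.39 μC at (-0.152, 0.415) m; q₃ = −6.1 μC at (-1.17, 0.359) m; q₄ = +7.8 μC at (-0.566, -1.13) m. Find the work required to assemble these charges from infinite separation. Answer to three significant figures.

-0.753 J

The work to assemble the configuration equals its total potential energy, U = Σ kqᵢqⱼ/rᵢⱼ over all pairs.
Pair separations: r₁₂ = 0.977 m, r₁₃ = 1.82 m, r₁₄ = 1.39 m, r₂₃ = 1.02 m, r₂₄ = 1.60 m, r₃₄ = 1.61 m.
Summing all 6 pair terms gives U = -0.753 J.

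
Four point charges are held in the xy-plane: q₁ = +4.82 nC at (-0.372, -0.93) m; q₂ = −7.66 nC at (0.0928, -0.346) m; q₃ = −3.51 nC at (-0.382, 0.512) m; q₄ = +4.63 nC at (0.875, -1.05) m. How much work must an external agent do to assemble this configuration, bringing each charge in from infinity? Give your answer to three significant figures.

The work to assemble the configuration equals its total potential energy, U = Σ kqᵢqⱼ/rᵢⱼ over all pairs.
Pair separations: r₁₂ = 0.746 m, r₁₃ = 1.44 m, r₁₄ = 1.25 m, r₂₃ = 0.981 m, r₂₄ = 1.05 m, r₃₄ = 2.00 m.
Summing all 6 pair terms gives U = -5.19×10⁻⁷ J.

-5.19×10⁻⁷ J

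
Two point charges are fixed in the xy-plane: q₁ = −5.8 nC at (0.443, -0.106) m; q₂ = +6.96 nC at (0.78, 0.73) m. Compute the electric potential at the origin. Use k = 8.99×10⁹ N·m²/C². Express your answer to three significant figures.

-55.9 V

Electric potential is a scalar, so the contributions from each charge add algebraically: V = Σ kqᵢ/rᵢ.
Distances from the field point to each charge: r₁ = 0.456 m, r₂ = 1.07 m.
V = k[(-5.80×10⁻⁹)/(0.456) + (6.96×10⁻⁹)/(1.07)] = -55.9 V.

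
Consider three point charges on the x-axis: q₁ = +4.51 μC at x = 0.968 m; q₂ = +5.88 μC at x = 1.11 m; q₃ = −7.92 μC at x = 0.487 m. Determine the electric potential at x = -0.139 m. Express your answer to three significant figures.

-3.48×10⁴ V

The total potential is the scalar sum of each charge's contribution, V = Σ kqᵢ/rᵢ.
Distances from the field point to each charge: r₁ = 1.11 m, r₂ = 1.25 m, r₃ = 0.626 m.
V = k[(4.51×10⁻⁶)/(1.11) + (5.88×10⁻⁶)/(1.25) + (-7.92×10⁻⁶)/(0.626)] = -3.48×10⁴ V.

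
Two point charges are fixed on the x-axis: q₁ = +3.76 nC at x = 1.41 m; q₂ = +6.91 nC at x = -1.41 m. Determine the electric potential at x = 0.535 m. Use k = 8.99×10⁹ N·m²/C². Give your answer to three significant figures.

70.6 V

Electric potential is a scalar, so the contributions from each charge add algebraically: V = Σ kqᵢ/rᵢ.
Distances from the field point to each charge: r₁ = 0.875 m, r₂ = 1.94 m.
V = k[(3.76×10⁻⁹)/(0.875) + (6.91×10⁻⁹)/(1.94)] = 70.6 V.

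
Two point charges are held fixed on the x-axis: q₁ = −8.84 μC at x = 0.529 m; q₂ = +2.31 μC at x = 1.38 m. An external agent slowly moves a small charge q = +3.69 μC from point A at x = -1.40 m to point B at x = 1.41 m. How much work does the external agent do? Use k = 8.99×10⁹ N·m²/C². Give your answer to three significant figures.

2.35 J

For quasistatic motion the external work equals the change in potential energy: W_ext = qΔV = q(V_B − V_A).
At A: distances to the source charges are 1.93 m, 2.78 m; V_A = Σ kqᵢ/rᵢ = -3.37×10⁴ V.
At B: distances to the source charges are 0.881 m, 0.0300 m; V_B = Σ kqᵢ/rᵢ = 6.02×10⁵ V.
ΔV = V_B − V_A = 6.36×10⁵ V.
W_ext = qΔV = (3.69×10⁻⁶ C)(6.36×10⁵ V) = 2.35 J.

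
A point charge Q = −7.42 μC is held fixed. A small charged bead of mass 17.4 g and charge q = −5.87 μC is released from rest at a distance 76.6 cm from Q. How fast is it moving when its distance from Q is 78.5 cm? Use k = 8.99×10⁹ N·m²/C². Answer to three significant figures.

1.19 m/s

Only the electrostatic force acts, so mechanical energy is conserved: ½mv² = U₁ − U₂ = kQq(1/r₁ − 1/r₂).
U₁ − U₂ = (8.99×10⁹ N·m²/C²)(-7.42×10⁻⁶ C)(-5.87×10⁻⁶ C)(1/0.766 − 1/0.785) = 0.0124 J.
v = √(2·0.0124/0.0174) = 1.19 m/s.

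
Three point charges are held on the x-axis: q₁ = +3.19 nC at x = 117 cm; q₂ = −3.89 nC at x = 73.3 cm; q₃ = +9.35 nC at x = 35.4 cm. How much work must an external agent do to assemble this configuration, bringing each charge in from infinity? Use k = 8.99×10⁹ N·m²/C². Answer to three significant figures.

The work to assemble the configuration equals its total potential energy, U = Σ kqᵢqⱼ/rᵢⱼ over all pairs.
Pair separations: r₁₂ = 0.437 m, r₁₃ = 0.816 m, r₂₃ = 0.379 m.
U = (-2.55×10⁻⁷) + (3.29×10⁻⁷) + (-8.63×10⁻⁷) = -7.89×10⁻⁷ J.

-7.89×10⁻⁷ J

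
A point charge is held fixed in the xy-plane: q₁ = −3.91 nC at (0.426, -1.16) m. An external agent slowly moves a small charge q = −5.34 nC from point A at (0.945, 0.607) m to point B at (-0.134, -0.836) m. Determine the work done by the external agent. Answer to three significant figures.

For quasistatic motion the external work equals the change in potential energy: W_ext = qΔV = q(V_B − V_A).
At A: distance to the source charge is 1.84 m; V_A = kq₁/r = -19.1 V.
At B: distance to the source charge is 0.647 m; V_B = kq₁/r = -54.3 V.
ΔV = V_B − V_A = -35.2 V.
W_ext = qΔV = (-5.34×10⁻⁹ C)(-35.2 V) = 1.88×10⁻⁷ J.

1.88×10⁻⁷ J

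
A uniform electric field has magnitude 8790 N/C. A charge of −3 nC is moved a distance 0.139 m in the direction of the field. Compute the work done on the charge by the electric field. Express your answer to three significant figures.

The potential change for a displacement 0.139 m in the direction of the field is ΔV = −Ed = -1220 V.
W_field = −qΔV = -3.67×10⁻⁶ J.

-3.67×10⁻⁶ J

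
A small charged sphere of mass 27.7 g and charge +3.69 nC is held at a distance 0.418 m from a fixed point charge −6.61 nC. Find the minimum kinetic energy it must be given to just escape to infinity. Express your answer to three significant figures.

To just escape, total mechanical energy must reach zero at infinity: ½mv²_min + U = 0, so ½mv²_min = −U = |kQq|/r.
|U| = |kQq|/r = (8.99×10⁹ N·m²/C²)(6.61×10⁻⁹)(3.69×10⁻⁹)/(0.418) = 5.25×10⁻⁷ J.

5.25×10⁻⁷ J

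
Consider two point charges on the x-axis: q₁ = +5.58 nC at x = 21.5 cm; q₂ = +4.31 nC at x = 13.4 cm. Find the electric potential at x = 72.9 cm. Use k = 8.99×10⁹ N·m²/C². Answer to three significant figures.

163 V

Electric potential is a scalar, so the contributions from each charge add algebraically: V = Σ kqᵢ/rᵢ.
Distances from the field point to each charge: r₁ = 0.514 m, r₂ = 0.595 m.
V = k[(5.58×10⁻⁹)/(0.514) + (4.31×10⁻⁹)/(0.595)] = 163 V.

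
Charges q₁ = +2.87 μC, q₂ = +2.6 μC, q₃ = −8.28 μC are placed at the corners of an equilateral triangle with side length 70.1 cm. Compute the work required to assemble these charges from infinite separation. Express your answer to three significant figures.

The assembly work is the sum of pairwise potential energies, U = Σ_{i<j} kqᵢqⱼ/rᵢⱼ.
All three pair separations equal the side length, 0.701 m.
U = (0.0957) + (-0.305) + (-0.276) = -0.485 J.

-0.485 J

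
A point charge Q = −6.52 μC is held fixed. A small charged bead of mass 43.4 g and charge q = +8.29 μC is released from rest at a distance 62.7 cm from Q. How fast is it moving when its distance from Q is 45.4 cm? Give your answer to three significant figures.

Only the electrostatic force acts, so mechanical energy is conserved: ½mv² = U₁ − U₂ = kQq(1/r₁ − 1/r₂).
U₁ − U₂ = (8.99×10⁹ N·m²/C²)(-6.52×10⁻⁶ C)(8.29×10⁻⁶ C)(1/0.627 − 1/0.454) = 0.295 J.
v = √(2·0.295/0.0434) = 3.69 m/s.

3.69 m/s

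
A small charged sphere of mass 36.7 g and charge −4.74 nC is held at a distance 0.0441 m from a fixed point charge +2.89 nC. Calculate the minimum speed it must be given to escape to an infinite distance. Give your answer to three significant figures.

To just escape, total mechanical energy must reach zero at infinity: ½mv²_min + U = 0, so ½mv²_min = −U = |kQq|/r.
|U| = |kQq|/r = (8.99×10⁹ N·m²/C²)(2.89×10⁻⁹)(4.74×10⁻⁹)/(0.0441) = 2.79×10⁻⁶ J.
v_min = √(2|U|/m) = √(2·2.79×10⁻⁶/0.0367) = 0.0123 m/s.

0.0123 m/s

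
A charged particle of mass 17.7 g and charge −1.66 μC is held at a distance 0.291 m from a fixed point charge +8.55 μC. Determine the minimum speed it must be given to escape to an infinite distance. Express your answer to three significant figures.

7.04 m/s

To just escape, total mechanical energy must reach zero at infinity: ½mv²_min + U = 0, so ½mv²_min = −U = |kQq|/r.
|U| = |kQq|/r = (8.99×10⁹ N·m²/C²)(8.55×10⁻⁶)(1.66×10⁻⁶)/(0.291) = 0.438 J.
v_min = √(2|U|/m) = √(2·0.438/0.0177) = 7.04 m/s.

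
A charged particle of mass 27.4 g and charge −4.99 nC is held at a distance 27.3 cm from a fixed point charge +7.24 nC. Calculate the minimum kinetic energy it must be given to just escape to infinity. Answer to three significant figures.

To just escape, total mechanical energy must reach zero at infinity: ½mv²_min + U = 0, so ½mv²_min = −U = |kQq|/r.
|U| = |kQq|/r = (8.99×10⁹ N·m²/C²)(7.24×10⁻⁹)(4.99×10⁻⁹)/(0.273) = 1.19×10⁻⁶ J.

1.19×10⁻⁶ J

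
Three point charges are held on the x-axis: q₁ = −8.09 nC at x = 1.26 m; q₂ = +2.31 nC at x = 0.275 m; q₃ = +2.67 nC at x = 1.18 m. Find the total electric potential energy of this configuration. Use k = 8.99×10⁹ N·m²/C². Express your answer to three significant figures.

-2.54×10⁻⁶ J

The assembly work is the sum of pairwise potential energies, U = Σ_{i<j} kqᵢqⱼ/rᵢⱼ.
Pair separations: r₁₂ = 0.985 m, r₁₃ = 0.0800 m, r₂₃ = 0.905 m.
U = (-1.71×10⁻⁷) + (-2.43×10⁻⁶) + (6.13×10⁻⁸) = -2.54×10⁻⁶ J.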